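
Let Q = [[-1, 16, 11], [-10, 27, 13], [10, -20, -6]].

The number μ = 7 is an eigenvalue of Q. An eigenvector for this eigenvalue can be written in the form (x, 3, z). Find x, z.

We need (Q - 7I)v = 0.
Q - 7I = [[-8, 16, 11], [-10, 20, 13], [10, -20, -13]].
Row 1: (-8)·x + (16)·3 + (11)·z = 0
Row 2: (-10)·x + (20)·3 + (13)·z = 0
Row 3: (10)·x + (-20)·3 + (-13)·z = 0
Solving gives x = 6, z = 0.
Check: Q·(6, 3, 0) = (42, 21, 0) = 7·(6, 3, 0).

6, 0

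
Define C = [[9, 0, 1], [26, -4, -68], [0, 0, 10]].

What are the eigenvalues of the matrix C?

Compute the characteristic polynomial p(r) = det(rI - C).
Expanding the 3×3 determinant: p(r) = r^3 - 15r^2 + 14r + 360.
Try r = -4: p(-4) = 0, so -4 is a root.
Dividing by (r + 4) leaves r^2 - 19r + 90.
The quadratic factors as (r - 9)·(r - 10).
Eigenvalues: -4, 9, 10.

-4, 9, 10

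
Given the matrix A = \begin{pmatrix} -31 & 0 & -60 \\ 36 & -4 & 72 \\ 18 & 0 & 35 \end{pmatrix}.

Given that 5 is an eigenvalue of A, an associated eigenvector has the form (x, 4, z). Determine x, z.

-5, 3

We need (A - 5I)v = 0.
A - 5I = [[-36, 0, -60], [36, -9, 72], [18, 0, 30]].
Row 1: (-36)·x + (0)·4 + (-60)·z = 0
Row 2: (36)·x + (-9)·4 + (72)·z = 0
Row 3: (18)·x + (0)·4 + (30)·z = 0
Solving gives x = -5, z = 3.
Check: A·(-5, 4, 3) = (-25, 20, 15) = 5·(-5, 4, 3).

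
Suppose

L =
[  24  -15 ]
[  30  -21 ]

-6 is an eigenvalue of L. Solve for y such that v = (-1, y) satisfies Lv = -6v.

We need (L + 6I)v = 0.
L + 6I = [[30, -15], [30, -15]].
Row 1: (30)·-1 + (-15)·y = 0
Row 2: (30)·-1 + (-15)·y = 0
Solving gives y = -2.
Check: L·(-1, -2) = (6, 12) = -6·(-1, -2).

-2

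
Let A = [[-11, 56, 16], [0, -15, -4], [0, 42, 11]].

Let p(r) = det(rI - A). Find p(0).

p(0) = det(0·I − A) = det(−A) = (−1)^3·det(A).
det(A) = -33, so p(0) = 33.

33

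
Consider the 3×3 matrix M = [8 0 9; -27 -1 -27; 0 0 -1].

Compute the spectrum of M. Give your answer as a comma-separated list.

-1, -1, 8

Set up det(rI - M) = 0.
Expanding along the first row, p(r) = r^3 - 6r^2 - 15r - 8.
Rational-root test: r = -1 gives p(-1) = 0.
Factor out (r + 1): p(r) = (r + 1)·(r^2 - 7r - 8).
The quadratic factors as (r + 1)·(r - 8).
Eigenvalues: -1, -1, 8.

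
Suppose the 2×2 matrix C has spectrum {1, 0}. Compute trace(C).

1

trace(C) is the sum of the eigenvalues: (1) + (0) = 1.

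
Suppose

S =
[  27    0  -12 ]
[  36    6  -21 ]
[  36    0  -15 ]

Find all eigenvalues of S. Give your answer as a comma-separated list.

3, 6, 9

Compute the characteristic polynomial p(λ) = det(λI - S).
Expanding along the first row, p(λ) = λ^3 - 18λ^2 + 99λ - 162.
Since p(3) = 0, λ = 3 is a root.
Dividing by (λ - 3) leaves λ^2 - 15λ + 54.
The quadratic factors as (λ - 6)·(λ - 9).
Eigenvalues: 3, 6, 9.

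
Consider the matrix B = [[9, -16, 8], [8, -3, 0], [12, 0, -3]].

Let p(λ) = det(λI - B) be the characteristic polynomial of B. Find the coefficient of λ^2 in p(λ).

-3

The coefficient of λ^2 of det(λI - B) is −trace(B).
trace(B) = (9) + (-3) + (-3) = 3, so the coefficient is -3.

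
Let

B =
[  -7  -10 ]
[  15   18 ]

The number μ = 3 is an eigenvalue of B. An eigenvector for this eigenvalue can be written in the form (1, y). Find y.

-1

We need (B - 3I)v = 0.
B - 3I = [[-10, -10], [15, 15]].
Row 1: (-10)·1 + (-10)·y = 0
Row 2: (15)·1 + (15)·y = 0
Solving gives y = -1.
Check: B·(1, -1) = (3, -3) = 3·(1, -1).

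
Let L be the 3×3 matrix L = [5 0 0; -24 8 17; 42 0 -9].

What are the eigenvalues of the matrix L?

Set up det(μI - L) = 0.
Expanding along the first row, p(μ) = μ^3 - 4μ^2 - 77μ + 360.
Since p(5) = 0, μ = 5 is a root.
Dividing by (μ - 5) leaves μ^2 + μ - 72.
The quadratic factors as (μ + 9)·(μ - 8).
Eigenvalues: -9, 5, 8.

-9, 5, 8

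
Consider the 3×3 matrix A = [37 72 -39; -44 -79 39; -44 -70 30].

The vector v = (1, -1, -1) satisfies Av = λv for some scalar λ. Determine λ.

Compute Av: A·(1, -1, -1) = (4, -4, -4).
Since Av = λv, compare component 1: 4 = λ·1, so λ = 4.

4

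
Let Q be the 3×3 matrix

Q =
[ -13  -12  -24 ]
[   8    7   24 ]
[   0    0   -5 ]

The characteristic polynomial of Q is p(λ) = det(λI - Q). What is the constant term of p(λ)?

p(λ) = λ^3 + 11λ^2 + 35λ + 25.
The constant term is 25.

25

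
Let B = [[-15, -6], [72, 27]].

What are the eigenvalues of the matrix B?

3, 9

det(B - sI) = (-15 - s)(27 - s) - (-6)·(72) = s^2 - 12s + 27.
This factors as (s - 3)·(s - 9) = 0.
Eigenvalues: 3, 9.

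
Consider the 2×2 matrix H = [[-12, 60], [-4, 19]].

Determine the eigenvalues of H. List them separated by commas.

det(H - tI) = (-12 - t)(19 - t) - (60)·(-4) = t^2 - 7t + 12.
This factors as (t - 3)·(t - 4) = 0.
Eigenvalues: 3, 4.

3, 4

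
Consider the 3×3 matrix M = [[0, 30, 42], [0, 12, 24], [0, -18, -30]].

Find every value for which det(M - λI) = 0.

Compute the characteristic polynomial p(lambda) = det(lambda·I - M).
Cofactor expansion gives p(lambda) = lambda^3 + 18·lambda^2 + 72·lambda.
Rational-root test: lambda = -6 gives p(-6) = 0.
Factor out (lambda + 6): p(lambda) = (lambda + 6)·(lambda^2 + 12·lambda).
The quadratic factors as (lambda + 12)·lambda.
Eigenvalues: -12, -6, 0.

-12, -6, 0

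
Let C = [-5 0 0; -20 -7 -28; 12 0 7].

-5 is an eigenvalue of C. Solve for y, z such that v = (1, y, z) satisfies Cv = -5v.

4, -1

We need (C + 5I)v = 0.
C + 5I = [[0, 0, 0], [-20, -2, -28], [12, 0, 12]].
Row 1: (0)·1 + (0)·y + (0)·z = 0
Row 2: (-20)·1 + (-2)·y + (-28)·z = 0
Row 3: (12)·1 + (0)·y + (12)·z = 0
Solving gives y = 4, z = -1.
Check: C·(1, 4, -1) = (-5, -20, 5) = -5·(1, 4, -1).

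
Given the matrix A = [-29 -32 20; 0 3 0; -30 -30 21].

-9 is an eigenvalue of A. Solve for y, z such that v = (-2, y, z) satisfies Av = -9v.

We need (A + 9I)v = 0.
A + 9I = [[-20, -32, 20], [0, 12, 0], [-30, -30, 30]].
Row 1: (-20)·-2 + (-32)·y + (20)·z = 0
Row 2: (0)·-2 + (12)·y + (0)·z = 0
Row 3: (-30)·-2 + (-30)·y + (30)·z = 0
Solving gives y = 0, z = -2.
Check: A·(-2, 0, -2) = (18, 0, 18) = -9·(-2, 0, -2).

0, -2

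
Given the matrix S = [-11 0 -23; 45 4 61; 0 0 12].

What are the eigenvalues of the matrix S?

Set up det(rI - S) = 0.
Expanding along the first row, p(r) = r^3 - 5r^2 - 128r + 528.
Since p(4) = 0, r = 4 is a root.
Factor out (r - 4): p(r) = (r - 4)·(r^2 - r - 132).
The quadratic factors as (r + 11)·(r - 12).
Eigenvalues: -11, 4, 12.

-11, 4, 12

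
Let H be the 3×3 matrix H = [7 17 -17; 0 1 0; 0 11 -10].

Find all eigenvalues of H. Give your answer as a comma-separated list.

Compute the characteristic polynomial p(λ) = det(λI - H).
Cofactor expansion gives p(λ) = λ^3 + 2λ^2 - 73λ + 70.
Try λ = 7: p(7) = 0, so 7 is a root.
Dividing by (λ - 7) leaves λ^2 + 9λ - 10.
The quadratic factors as (λ + 10)·(λ - 1).
Eigenvalues: -10, 1, 7.

-10, 1, 7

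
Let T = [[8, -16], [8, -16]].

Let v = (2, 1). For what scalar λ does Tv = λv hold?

0

Compute Tv: T·(2, 1) = (0, 0).
Since Tv = λv, compare component 1: 0 = λ·2, so λ = 0.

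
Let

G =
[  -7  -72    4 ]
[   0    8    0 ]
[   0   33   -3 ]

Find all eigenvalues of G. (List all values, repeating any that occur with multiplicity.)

-7, -3, 8

The characteristic polynomial is p(r) = det(rI - G).
Expanding along the first row, p(r) = r^3 + 2r^2 - 59r - 168.
Try r = -3: p(-3) = 0, so -3 is a root.
Dividing by (r + 3) leaves r^2 - r - 56.
The quadratic factors as (r + 7)·(r - 8).
Eigenvalues: -7, -3, 8.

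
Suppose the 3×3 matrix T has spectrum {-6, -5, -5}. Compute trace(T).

trace(T) is the sum of the eigenvalues: (-6) + (-5) + (-5) = -16.

-16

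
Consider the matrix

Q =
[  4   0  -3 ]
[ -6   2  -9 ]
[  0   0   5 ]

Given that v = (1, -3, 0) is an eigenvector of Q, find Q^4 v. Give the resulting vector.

(256, -768, 0)

First find the eigenvalue: Qv = (4, -12, 0) = 4·(1, -3, 0), so λ = 4.
Then Q^4 v = λ^4·v = 4^4·(1, -3, 0) = 256·(1, -3, 0) = (256, -768, 0).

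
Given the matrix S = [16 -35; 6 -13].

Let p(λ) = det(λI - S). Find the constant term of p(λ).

p(λ) = λ^2 - 3λ + 2.
The constant term is 2.

2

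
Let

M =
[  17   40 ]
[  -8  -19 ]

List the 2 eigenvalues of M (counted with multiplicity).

-3, 1

det(M - sI) = (17 - s)(-19 - s) - (40)·(-8) = s^2 + 2s - 3.
This factors as (s + 3)·(s - 1) = 0.
Eigenvalues: -3, 1.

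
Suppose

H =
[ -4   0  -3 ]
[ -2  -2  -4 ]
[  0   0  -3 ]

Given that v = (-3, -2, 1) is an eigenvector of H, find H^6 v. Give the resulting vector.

(-2187, -1458, 729)

First find the eigenvalue: Hv = (9, 6, -3) = -3·(-3, -2, 1), so λ = -3.
Then H^6 v = λ^6·v = (-3)^6·(-3, -2, 1) = 729·(-3, -2, 1) = (-2187, -1458, 729).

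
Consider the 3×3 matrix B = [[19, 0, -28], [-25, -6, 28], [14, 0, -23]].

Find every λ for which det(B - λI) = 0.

Set up det(λI - B) = 0.
Expanding along the first row, p(λ) = λ^3 + 10λ^2 - 21λ - 270.
Since p(-9) = 0, λ = -9 is a root.
Factor out (λ + 9): p(λ) = (λ + 9)·(λ^2 + λ - 30).
The quadratic factors as (λ + 6)·(λ - 5).
Eigenvalues: -9, -6, 5.

-9, -6, 5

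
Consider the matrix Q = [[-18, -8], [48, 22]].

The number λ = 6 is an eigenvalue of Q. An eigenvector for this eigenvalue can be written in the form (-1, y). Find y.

We need (Q - 6I)v = 0.
Q - 6I = [[-24, -8], [48, 16]].
Row 1: (-24)·-1 + (-8)·y = 0
Row 2: (48)·-1 + (16)·y = 0
Solving gives y = 3.
Check: Q·(-1, 3) = (-6, 18) = 6·(-1, 3).

3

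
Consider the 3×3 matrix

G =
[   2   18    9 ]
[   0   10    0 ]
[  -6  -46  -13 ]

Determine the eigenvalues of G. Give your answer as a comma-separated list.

Set up det(λI - G) = 0.
Expanding along the first row, p(λ) = λ^3 + λ^2 - 82λ - 280.
Try λ = -4: p(-4) = 0, so -4 is a root.
Factor out (λ + 4): p(λ) = (λ + 4)·(λ^2 - 3λ - 70).
The quadratic factors as (λ + 7)·(λ - 10).
Eigenvalues: -7, -4, 10.

-7, -4, 10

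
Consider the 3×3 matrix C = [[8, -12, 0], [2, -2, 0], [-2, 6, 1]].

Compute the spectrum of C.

Set up det(tI - C) = 0.
Cofactor expansion gives p(t) = t^3 - 7t^2 + 14t - 8.
Rational-root test: t = 4 gives p(4) = 0.
Factor out (t - 4): p(t) = (t - 4)·(t^2 - 3t + 2).
The quadratic factors as (t - 1)·(t - 2).
Eigenvalues: 1, 2, 4.

1, 2, 4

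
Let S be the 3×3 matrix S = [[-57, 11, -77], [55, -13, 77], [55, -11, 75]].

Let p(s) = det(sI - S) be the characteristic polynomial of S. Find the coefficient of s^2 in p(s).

The coefficient of s^2 of det(sI - S) is −trace(S).
trace(S) = (-57) + (-13) + (75) = 5, so the coefficient is -5.

-5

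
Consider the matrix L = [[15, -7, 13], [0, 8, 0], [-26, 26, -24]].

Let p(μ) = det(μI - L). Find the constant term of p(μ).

p(μ) = μ^3 + μ^2 - 94μ + 176.
The constant term is 176.

176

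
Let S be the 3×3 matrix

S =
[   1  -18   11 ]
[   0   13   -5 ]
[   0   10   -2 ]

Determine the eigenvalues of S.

Compute the characteristic polynomial p(t) = det(tI - S).
Expanding along the first row, p(t) = t^3 - 12t^2 + 35t - 24.
Rational-root test: t = 1 gives p(1) = 0.
Dividing by (t - 1) leaves t^2 - 11t + 24.
The quadratic factors as (t - 3)·(t - 8).
Eigenvalues: 1, 3, 8.

1, 3, 8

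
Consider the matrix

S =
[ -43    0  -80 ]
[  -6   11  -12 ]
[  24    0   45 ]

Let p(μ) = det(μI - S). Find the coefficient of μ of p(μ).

p(μ) = μ^3 - 13μ^2 + 7μ + 165.
The coefficient of μ is 7.

7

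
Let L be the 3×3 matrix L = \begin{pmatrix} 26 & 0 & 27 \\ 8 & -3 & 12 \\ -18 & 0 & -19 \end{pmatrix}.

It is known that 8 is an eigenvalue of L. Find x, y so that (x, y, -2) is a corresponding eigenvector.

3, 0

We need (L - 8I)v = 0.
L - 8I = [[18, 0, 27], [8, -11, 12], [-18, 0, -27]].
Row 1: (18)·x + (0)·y + (27)·-2 = 0
Row 2: (8)·x + (-11)·y + (12)·-2 = 0
Row 3: (-18)·x + (0)·y + (-27)·-2 = 0
Solving gives x = 3, y = 0.
Check: L·(3, 0, -2) = (24, 0, -16) = 8·(3, 0, -2).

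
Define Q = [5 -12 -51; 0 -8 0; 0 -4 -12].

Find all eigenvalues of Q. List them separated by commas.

Compute the characteristic polynomial p(s) = det(sI - Q).
Expanding along the first row, p(s) = s^3 + 15s^2 - 4s - 480.
Since p(-12) = 0, s = -12 is a root.
Dividing by (s + 12) leaves s^2 + 3s - 40.
The quadratic factors as (s + 8)·(s - 5).
Eigenvalues: -12, -8, 5.

-12, -8, 5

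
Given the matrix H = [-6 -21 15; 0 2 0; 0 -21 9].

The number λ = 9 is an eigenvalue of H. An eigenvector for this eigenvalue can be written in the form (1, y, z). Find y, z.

0, 1

We need (H - 9I)v = 0.
H - 9I = [[-15, -21, 15], [0, -7, 0], [0, -21, 0]].
Row 1: (-15)·1 + (-21)·y + (15)·z = 0
Row 2: (0)·1 + (-7)·y + (0)·z = 0
Row 3: (0)·1 + (-21)·y + (0)·z = 0
Solving gives y = 0, z = 1.
Check: H·(1, 0, 1) = (9, 0, 9) = 9·(1, 0, 1).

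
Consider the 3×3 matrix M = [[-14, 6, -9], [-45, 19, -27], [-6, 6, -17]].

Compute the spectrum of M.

Compute the characteristic polynomial p(s) = det(sI - M).
Expanding the 3×3 determinant: p(s) = s^3 + 12s^2 + 27s - 40.
Since p(-8) = 0, s = -8 is a root.
Dividing by (s + 8) leaves s^2 + 4s - 5.
The quadratic factors as (s + 5)·(s - 1).
Eigenvalues: -8, -5, 1.

-8, -5, 1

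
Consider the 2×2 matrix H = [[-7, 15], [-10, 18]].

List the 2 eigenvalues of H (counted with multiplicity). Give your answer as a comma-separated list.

3, 8

det(H - λI) = (-7 - λ)(18 - λ) - (15)·(-10) = λ^2 - 11λ + 24.
This factors as (λ - 3)·(λ - 8) = 0.
Eigenvalues: 3, 8.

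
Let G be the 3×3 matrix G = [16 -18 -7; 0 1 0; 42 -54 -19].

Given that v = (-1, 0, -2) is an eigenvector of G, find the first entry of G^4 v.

First find the eigenvalue: Gv = (-2, 0, -4) = 2·(-1, 0, -2), so λ = 2.
Then G^4 v = λ^4·v = 2^4·(-1, 0, -2) = 16·(-1, 0, -2) = (-16, 0, -32).

-16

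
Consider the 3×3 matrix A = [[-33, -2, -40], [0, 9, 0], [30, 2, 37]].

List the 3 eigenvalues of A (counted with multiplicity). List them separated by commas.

-3, 7, 9

The characteristic polynomial is p(s) = det(sI - A).
Expanding along the first row, p(s) = s^3 - 13s^2 + 15s + 189.
Since p(-3) = 0, s = -3 is a root.
Factor out (s + 3): p(s) = (s + 3)·(s^2 - 16s + 63).
The quadratic factors as (s - 7)·(s - 9).
Eigenvalues: -3, 7, 9.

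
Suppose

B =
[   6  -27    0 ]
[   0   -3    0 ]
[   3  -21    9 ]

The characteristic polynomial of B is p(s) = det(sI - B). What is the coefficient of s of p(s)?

9

p(s) = s^3 - 12s^2 + 9s + 162.
The coefficient of s is 9.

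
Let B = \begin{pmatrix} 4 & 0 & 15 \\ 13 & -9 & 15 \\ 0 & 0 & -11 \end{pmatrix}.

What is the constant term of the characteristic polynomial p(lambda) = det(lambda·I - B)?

p(0) = det(0·I − B) = det(−B) = (−1)^3·det(B).
det(B) = 396, so p(0) = -396.

-396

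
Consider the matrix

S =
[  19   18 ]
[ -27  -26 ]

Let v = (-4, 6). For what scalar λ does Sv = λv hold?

Compute Sv: S·(-4, 6) = (32, -48).
Since Sv = λv, compare component 1: 32 = λ·-4, so λ = -8.

-8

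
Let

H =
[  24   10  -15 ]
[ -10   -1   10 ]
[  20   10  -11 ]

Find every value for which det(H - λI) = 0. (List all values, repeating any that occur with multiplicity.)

Set up det(λI - H) = 0.
Expanding along the first row, p(λ) = λ^3 - 12λ^2 + 23λ + 36.
Rational-root test: λ = 4 gives p(4) = 0.
Dividing by (λ - 4) leaves λ^2 - 8λ - 9.
The quadratic factors as (λ + 1)·(λ - 9).
Eigenvalues: -1, 4, 9.

-1, 4, 9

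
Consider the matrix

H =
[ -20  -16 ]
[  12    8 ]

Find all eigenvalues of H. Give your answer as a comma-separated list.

det(H - λI) = (-20 - λ)(8 - λ) - (-16)·(12) = λ^2 + 12λ + 32.
This factors as (λ + 8)·(λ + 4) = 0.
Eigenvalues: -8, -4.

-8, -4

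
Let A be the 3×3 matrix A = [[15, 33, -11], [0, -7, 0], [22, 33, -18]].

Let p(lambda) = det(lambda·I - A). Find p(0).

-196

p(0) = det(0·I − A) = det(−A) = (−1)^3·det(A).
det(A) = 196, so p(0) = -196.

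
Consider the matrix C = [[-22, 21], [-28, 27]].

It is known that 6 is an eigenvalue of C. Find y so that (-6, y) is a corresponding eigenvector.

-8

We need (C - 6I)v = 0.
C - 6I = [[-28, 21], [-28, 21]].
Row 1: (-28)·-6 + (21)·y = 0
Row 2: (-28)·-6 + (21)·y = 0
Solving gives y = -8.
Check: C·(-6, -8) = (-36, -48) = 6·(-6, -8).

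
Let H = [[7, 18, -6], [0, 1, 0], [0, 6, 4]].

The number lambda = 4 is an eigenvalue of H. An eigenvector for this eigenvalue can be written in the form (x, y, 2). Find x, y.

We need (H - 4I)v = 0.
H - 4I = [[3, 18, -6], [0, -3, 0], [0, 6, 0]].
Row 1: (3)·x + (18)·y + (-6)·2 = 0
Row 2: (0)·x + (-3)·y + (0)·2 = 0
Row 3: (0)·x + (6)·y + (0)·2 = 0
Solving gives x = 4, y = 0.
Check: H·(4, 0, 2) = (16, 0, 8) = 4·(4, 0, 2).

4, 0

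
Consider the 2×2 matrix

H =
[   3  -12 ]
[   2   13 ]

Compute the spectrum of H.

det(H - λI) = (3 - λ)(13 - λ) - (-12)·(2) = λ^2 - 16λ + 63.
This factors as (λ - 7)·(λ - 9) = 0.
Eigenvalues: 7, 9.

7, 9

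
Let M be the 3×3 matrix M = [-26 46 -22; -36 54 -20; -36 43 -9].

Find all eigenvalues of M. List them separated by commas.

The characteristic polynomial is p(lambda) = det(lambda·I - M).
Expanding the 3×3 determinant: p(lambda) = lambda^3 - 19·lambda^2 + 68·lambda + 220.
Try lambda = -2: p(-2) = 0, so -2 is a root.
Dividing by (lambda + 2) leaves lambda^2 - 21·lambda + 110.
The quadratic factors as (lambda - 10)·(lambda - 11).
Eigenvalues: -2, 10, 11.

-2, 10, 11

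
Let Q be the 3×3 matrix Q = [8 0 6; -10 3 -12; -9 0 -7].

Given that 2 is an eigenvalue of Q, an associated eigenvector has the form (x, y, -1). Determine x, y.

1, -2

We need (Q - 2I)v = 0.
Q - 2I = [[6, 0, 6], [-10, 1, -12], [-9, 0, -9]].
Row 1: (6)·x + (0)·y + (6)·-1 = 0
Row 2: (-10)·x + (1)·y + (-12)·-1 = 0
Row 3: (-9)·x + (0)·y + (-9)·-1 = 0
Solving gives x = 1, y = -2.
Check: Q·(1, -2, -1) = (2, -4, -2) = 2·(1, -2, -1).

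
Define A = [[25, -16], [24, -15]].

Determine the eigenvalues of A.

1, 9

det(A - λI) = (25 - λ)(-15 - λ) - (-16)·(24) = λ^2 - 10λ + 9.
This factors as (λ - 1)·(λ - 9) = 0.
Eigenvalues: 1, 9.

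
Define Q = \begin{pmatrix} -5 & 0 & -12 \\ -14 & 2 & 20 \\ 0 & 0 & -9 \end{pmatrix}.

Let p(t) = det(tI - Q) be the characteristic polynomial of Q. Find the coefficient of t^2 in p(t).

The coefficient of t^2 of det(tI - Q) is −trace(Q).
trace(Q) = (-5) + (2) + (-9) = -12, so the coefficient is 12.

12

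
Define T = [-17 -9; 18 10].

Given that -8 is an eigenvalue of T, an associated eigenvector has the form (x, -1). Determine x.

1

We need (T + 8I)v = 0.
T + 8I = [[-9, -9], [18, 18]].
Row 1: (-9)·x + (-9)·-1 = 0
Row 2: (18)·x + (18)·-1 = 0
Solving gives x = 1.
Check: T·(1, -1) = (-8, 8) = -8·(1, -1).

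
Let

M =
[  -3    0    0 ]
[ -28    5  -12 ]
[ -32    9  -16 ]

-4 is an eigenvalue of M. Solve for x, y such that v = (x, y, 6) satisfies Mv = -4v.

0, 8

We need (M + 4I)v = 0.
M + 4I = [[1, 0, 0], [-28, 9, -12], [-32, 9, -12]].
Row 1: (1)·x + (0)·y + (0)·6 = 0
Row 2: (-28)·x + (9)·y + (-12)·6 = 0
Row 3: (-32)·x + (9)·y + (-12)·6 = 0
Solving gives x = 0, y = 8.
Check: M·(0, 8, 6) = (0, -32, -24) = -4·(0, 8, 6).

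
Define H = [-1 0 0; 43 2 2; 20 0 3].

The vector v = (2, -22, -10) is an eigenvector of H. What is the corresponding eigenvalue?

-1

Compute Hv: H·(2, -22, -10) = (-2, 22, 10).
Since Hv = λv, compare component 1: -2 = λ·2, so λ = -1.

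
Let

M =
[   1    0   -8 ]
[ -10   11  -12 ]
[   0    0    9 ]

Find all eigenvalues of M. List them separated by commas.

1, 9, 11

Set up det(lambda·I - M) = 0.
Expanding along the first row, p(lambda) = lambda^3 - 21·lambda^2 + 119·lambda - 99.
Since p(1) = 0, lambda = 1 is a root.
Factor out (lambda - 1): p(lambda) = (lambda - 1)·(lambda^2 - 20·lambda + 99).
The quadratic factors as (lambda - 9)·(lambda - 11).
Eigenvalues: 1, 9, 11.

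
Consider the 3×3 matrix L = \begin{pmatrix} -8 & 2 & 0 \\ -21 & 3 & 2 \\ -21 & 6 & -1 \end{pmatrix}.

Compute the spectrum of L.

-3, -2, -1

Compute the characteristic polynomial p(μ) = det(μI - L).
Cofactor expansion gives p(μ) = μ^3 + 6μ^2 + 11μ + 6.
Since p(-1) = 0, μ = -1 is a root.
Factor out (μ + 1): p(μ) = (μ + 1)·(μ^2 + 5μ + 6).
The quadratic factors as (μ + 3)·(μ + 2).
Eigenvalues: -3, -2, -1.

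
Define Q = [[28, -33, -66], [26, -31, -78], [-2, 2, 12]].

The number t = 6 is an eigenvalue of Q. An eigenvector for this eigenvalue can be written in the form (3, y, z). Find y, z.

0, 1

We need (Q - 6I)v = 0.
Q - 6I = [[22, -33, -66], [26, -37, -78], [-2, 2, 6]].
Row 1: (22)·3 + (-33)·y + (-66)·z = 0
Row 2: (26)·3 + (-37)·y + (-78)·z = 0
Row 3: (-2)·3 + (2)·y + (6)·z = 0
Solving gives y = 0, z = 1.
Check: Q·(3, 0, 1) = (18, 0, 6) = 6·(3, 0, 1).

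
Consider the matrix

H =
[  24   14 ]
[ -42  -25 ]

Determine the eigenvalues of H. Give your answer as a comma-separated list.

-4, 3

det(H - μI) = (24 - μ)(-25 - μ) - (14)·(-42) = μ^2 + μ - 12.
This factors as (μ + 4)·(μ - 3) = 0.
Eigenvalues: -4, 3.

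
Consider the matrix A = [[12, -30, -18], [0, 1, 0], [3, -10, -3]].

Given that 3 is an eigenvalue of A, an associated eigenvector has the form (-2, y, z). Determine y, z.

0, -1

We need (A - 3I)v = 0.
A - 3I = [[9, -30, -18], [0, -2, 0], [3, -10, -6]].
Row 1: (9)·-2 + (-30)·y + (-18)·z = 0
Row 2: (0)·-2 + (-2)·y + (0)·z = 0
Row 3: (3)·-2 + (-10)·y + (-6)·z = 0
Solving gives y = 0, z = -1.
Check: A·(-2, 0, -1) = (-6, 0, -3) = 3·(-2, 0, -1).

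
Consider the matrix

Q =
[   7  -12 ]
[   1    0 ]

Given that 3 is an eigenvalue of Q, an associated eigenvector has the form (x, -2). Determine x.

-6

We need (Q - 3I)v = 0.
Q - 3I = [[4, -12], [1, -3]].
Row 1: (4)·x + (-12)·-2 = 0
Row 2: (1)·x + (-3)·-2 = 0
Solving gives x = -6.
Check: Q·(-6, -2) = (-18, -6) = 3·(-6, -2).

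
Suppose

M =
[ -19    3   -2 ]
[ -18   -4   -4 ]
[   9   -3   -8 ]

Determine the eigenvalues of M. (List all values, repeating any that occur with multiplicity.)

-11, -10, -10

Compute the characteristic polynomial p(λ) = det(λI - M).
Cofactor expansion gives p(λ) = λ^3 + 31λ^2 + 320λ + 1100.
Since p(-10) = 0, λ = -10 is a root.
Dividing by (λ + 10) leaves λ^2 + 21λ + 110.
The quadratic factors as (λ + 11)·(λ + 10).
Eigenvalues: -11, -10, -10.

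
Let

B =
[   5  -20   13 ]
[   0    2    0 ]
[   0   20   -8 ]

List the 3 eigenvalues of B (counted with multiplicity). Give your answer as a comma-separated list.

-8, 2, 5

The characteristic polynomial is p(λ) = det(λI - B).
Cofactor expansion gives p(λ) = λ^3 + λ^2 - 46λ + 80.
Try λ = 5: p(5) = 0, so 5 is a root.
Dividing by (λ - 5) leaves λ^2 + 6λ - 16.
The quadratic factors as (λ + 8)·(λ - 2).
Eigenvalues: -8, 2, 5.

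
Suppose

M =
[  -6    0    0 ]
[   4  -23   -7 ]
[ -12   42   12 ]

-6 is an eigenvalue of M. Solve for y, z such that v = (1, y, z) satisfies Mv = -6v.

-1, 3

We need (M + 6I)v = 0.
M + 6I = [[0, 0, 0], [4, -17, -7], [-12, 42, 18]].
Row 1: (0)·1 + (0)·y + (0)·z = 0
Row 2: (4)·1 + (-17)·y + (-7)·z = 0
Row 3: (-12)·1 + (42)·y + (18)·z = 0
Solving gives y = -1, z = 3.
Check: M·(1, -1, 3) = (-6, 6, -18) = -6·(1, -1, 3).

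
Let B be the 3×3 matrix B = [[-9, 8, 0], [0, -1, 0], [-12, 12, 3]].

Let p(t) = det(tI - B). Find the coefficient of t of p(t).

-21

p(t) = t^3 + 7t^2 - 21t - 27.
The coefficient of t is -21.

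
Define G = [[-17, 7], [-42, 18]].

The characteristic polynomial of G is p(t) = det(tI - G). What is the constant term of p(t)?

-12

p(t) = t^2 - t - 12.
The constant term is -12.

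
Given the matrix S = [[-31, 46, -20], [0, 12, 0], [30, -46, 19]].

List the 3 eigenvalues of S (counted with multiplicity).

-11, -1, 12

Set up det(sI - S) = 0.
Cofactor expansion gives p(s) = s^3 - 133s - 132.
Try s = -1: p(-1) = 0, so -1 is a root.
Dividing by (s + 1) leaves s^2 - s - 132.
The quadratic factors as (s + 11)·(s - 12).
Eigenvalues: -11, -1, 12.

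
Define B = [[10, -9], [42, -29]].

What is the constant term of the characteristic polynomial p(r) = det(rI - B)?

p(0) = det(0·I − B) = det(−B) = (−1)^2·det(B).
det(B) = 88, so p(0) = 88.

88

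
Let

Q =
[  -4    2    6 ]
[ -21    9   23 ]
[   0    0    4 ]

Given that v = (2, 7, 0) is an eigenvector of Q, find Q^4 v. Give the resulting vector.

First find the eigenvalue: Qv = (6, 21, 0) = 3·(2, 7, 0), so λ = 3.
Then Q^4 v = λ^4·v = 3^4·(2, 7, 0) = 81·(2, 7, 0) = (162, 567, 0).

(162, 567, 0)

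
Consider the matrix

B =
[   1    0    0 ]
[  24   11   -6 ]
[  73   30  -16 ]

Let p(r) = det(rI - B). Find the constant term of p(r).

-4

p(r) = r^3 + 4r^2 - r - 4.
The constant term is -4.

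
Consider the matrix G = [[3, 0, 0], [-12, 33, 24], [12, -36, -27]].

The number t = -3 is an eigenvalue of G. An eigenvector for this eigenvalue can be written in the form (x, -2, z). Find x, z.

0, 3

We need (G + 3I)v = 0.
G + 3I = [[6, 0, 0], [-12, 36, 24], [12, -36, -24]].
Row 1: (6)·x + (0)·-2 + (0)·z = 0
Row 2: (-12)·x + (36)·-2 + (24)·z = 0
Row 3: (12)·x + (-36)·-2 + (-24)·z = 0
Solving gives x = 0, z = 3.
Check: G·(0, -2, 3) = (0, 6, -9) = -3·(0, -2, 3).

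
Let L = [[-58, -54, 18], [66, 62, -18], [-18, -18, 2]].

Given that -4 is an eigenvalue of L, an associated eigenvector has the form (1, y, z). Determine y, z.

We need (L + 4I)v = 0.
L + 4I = [[-54, -54, 18], [66, 66, -18], [-18, -18, 6]].
Row 1: (-54)·1 + (-54)·y + (18)·z = 0
Row 2: (66)·1 + (66)·y + (-18)·z = 0
Row 3: (-18)·1 + (-18)·y + (6)·z = 0
Solving gives y = -1, z = 0.
Check: L·(1, -1, 0) = (-4, 4, 0) = -4·(1, -1, 0).

-1, 0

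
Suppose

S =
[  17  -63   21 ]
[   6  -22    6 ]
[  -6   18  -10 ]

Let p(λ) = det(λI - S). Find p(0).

112

p(0) = det(0·I − S) = det(−S) = (−1)^3·det(S).
det(S) = -112, so p(0) = 112.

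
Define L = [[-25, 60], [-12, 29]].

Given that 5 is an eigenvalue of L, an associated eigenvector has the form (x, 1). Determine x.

2

We need (L - 5I)v = 0.
L - 5I = [[-30, 60], [-12, 24]].
Row 1: (-30)·x + (60)·1 = 0
Row 2: (-12)·x + (24)·1 = 0
Solving gives x = 2.
Check: L·(2, 1) = (10, 5) = 5·(2, 1).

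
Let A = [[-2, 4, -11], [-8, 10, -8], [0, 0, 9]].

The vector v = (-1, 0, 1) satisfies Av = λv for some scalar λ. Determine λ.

Compute Av: A·(-1, 0, 1) = (-9, 0, 9).
Since Av = λv, compare component 1: -9 = λ·-1, so λ = 9.

9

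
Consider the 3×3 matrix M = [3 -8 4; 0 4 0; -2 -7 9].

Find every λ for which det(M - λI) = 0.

Compute the characteristic polynomial p(λ) = det(λI - M).
Expanding along the first row, p(λ) = λ^3 - 16λ^2 + 83λ - 140.
Try λ = 4: p(4) = 0, so 4 is a root.
Dividing by (λ - 4) leaves λ^2 - 12λ + 35.
The quadratic factors as (λ - 5)·(λ - 7).
Eigenvalues: 4, 5, 7.

4, 5, 7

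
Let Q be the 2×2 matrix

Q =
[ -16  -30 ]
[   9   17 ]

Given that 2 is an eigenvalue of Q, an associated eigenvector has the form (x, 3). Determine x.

We need (Q - 2I)v = 0.
Q - 2I = [[-18, -30], [9, 15]].
Row 1: (-18)·x + (-30)·3 = 0
Row 2: (9)·x + (15)·3 = 0
Solving gives x = -5.
Check: Q·(-5, 3) = (-10, 6) = 2·(-5, 3).

-5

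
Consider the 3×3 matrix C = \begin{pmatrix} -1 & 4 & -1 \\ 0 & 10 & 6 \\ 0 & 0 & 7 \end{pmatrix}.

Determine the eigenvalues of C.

-1, 7, 10

C is upper triangular, so its eigenvalues are the diagonal entries.
Diagonal: -1, 10, 7.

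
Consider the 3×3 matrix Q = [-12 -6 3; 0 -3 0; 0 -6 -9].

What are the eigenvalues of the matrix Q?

-12, -9, -3

The characteristic polynomial is p(t) = det(tI - Q).
Expanding the 3×3 determinant: p(t) = t^3 + 24t^2 + 171t + 324.
Rational-root test: t = -3 gives p(-3) = 0.
Dividing by (t + 3) leaves t^2 + 21t + 108.
The quadratic factors as (t + 12)·(t + 9).
Eigenvalues: -12, -9, -3.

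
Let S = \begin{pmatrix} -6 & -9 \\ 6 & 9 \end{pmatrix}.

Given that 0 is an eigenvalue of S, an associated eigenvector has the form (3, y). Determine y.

-2

We need (S)v = 0.
S = [[-6, -9], [6, 9]].
Row 1: (-6)·3 + (-9)·y = 0
Row 2: (6)·3 + (9)·y = 0
Solving gives y = -2.
Check: S·(3, -2) = (0, 0) = 0·(3, -2).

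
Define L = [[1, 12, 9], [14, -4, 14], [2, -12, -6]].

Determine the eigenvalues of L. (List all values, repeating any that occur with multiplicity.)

The characteristic polynomial is p(t) = det(tI - L).
Expanding the 3×3 determinant: p(t) = t^3 + 9t^2 - 4t - 96.
Since p(3) = 0, t = 3 is a root.
Dividing by (t - 3) leaves t^2 + 12t + 32.
The quadratic factors as (t + 8)·(t + 4).
Eigenvalues: -8, -4, 3.

-8, -4, 3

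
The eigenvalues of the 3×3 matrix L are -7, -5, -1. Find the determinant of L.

-35

det(L) is the product of the eigenvalues: (-7) · (-5) · (-1) = -35.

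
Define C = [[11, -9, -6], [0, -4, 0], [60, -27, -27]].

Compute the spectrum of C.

-9, -7, -4

Set up det(λI - C) = 0.
Cofactor expansion gives p(λ) = λ^3 + 20λ^2 + 127λ + 252.
Rational-root test: λ = -7 gives p(-7) = 0.
Dividing by (λ + 7) leaves λ^2 + 13λ + 36.
The quadratic factors as (λ + 9)·(λ + 4).
Eigenvalues: -9, -7, -4.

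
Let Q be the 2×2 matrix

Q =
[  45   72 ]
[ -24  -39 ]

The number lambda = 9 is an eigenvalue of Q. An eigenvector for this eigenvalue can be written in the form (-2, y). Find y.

1

We need (Q - 9I)v = 0.
Q - 9I = [[36, 72], [-24, -48]].
Row 1: (36)·-2 + (72)·y = 0
Row 2: (-24)·-2 + (-48)·y = 0
Solving gives y = 1.
Check: Q·(-2, 1) = (-18, 9) = 9·(-2, 1).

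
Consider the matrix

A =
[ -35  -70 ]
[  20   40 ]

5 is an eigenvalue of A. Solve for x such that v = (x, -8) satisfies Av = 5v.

We need (A - 5I)v = 0.
A - 5I = [[-40, -70], [20, 35]].
Row 1: (-40)·x + (-70)·-8 = 0
Row 2: (20)·x + (35)·-8 = 0
Solving gives x = 14.
Check: A·(14, -8) = (70, -40) = 5·(14, -8).

14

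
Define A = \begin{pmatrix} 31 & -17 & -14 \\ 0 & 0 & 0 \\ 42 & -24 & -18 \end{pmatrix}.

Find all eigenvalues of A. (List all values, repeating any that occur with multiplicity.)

Compute the characteristic polynomial p(lambda) = det(lambda·I - A).
Cofactor expansion gives p(lambda) = lambda^3 - 13·lambda^2 + 30·lambda.
Try lambda = 0: p(0) = 0, so 0 is a root.
Factor out lambda: p(lambda) = lambda·(lambda^2 - 13·lambda + 30).
The quadratic factors as (lambda - 3)·(lambda - 10).
Eigenvalues: 0, 3, 10.

0, 3, 10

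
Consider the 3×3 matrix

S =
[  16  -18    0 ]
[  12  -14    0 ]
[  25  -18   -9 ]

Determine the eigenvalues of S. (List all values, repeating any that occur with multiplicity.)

Compute the characteristic polynomial p(t) = det(tI - S).
Cofactor expansion gives p(t) = t^3 + 7t^2 - 26t - 72.
Try t = -2: p(-2) = 0, so -2 is a root.
Factor out (t + 2): p(t) = (t + 2)·(t^2 + 5t - 36).
The quadratic factors as (t + 9)·(t - 4).
Eigenvalues: -9, -2, 4.

-9, -2, 4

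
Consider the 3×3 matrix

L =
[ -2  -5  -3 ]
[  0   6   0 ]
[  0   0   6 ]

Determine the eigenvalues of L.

-2, 6, 6

L is upper triangular, so its eigenvalues are the diagonal entries.
Diagonal: -2, 6, 6.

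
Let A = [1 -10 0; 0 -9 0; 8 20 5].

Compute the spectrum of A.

-9, 1, 5

Compute the characteristic polynomial p(μ) = det(μI - A).
Expanding along the first row, p(μ) = μ^3 + 3μ^2 - 49μ + 45.
Since p(5) = 0, μ = 5 is a root.
Dividing by (μ - 5) leaves μ^2 + 8μ - 9.
The quadratic factors as (μ + 9)·(μ - 1).
Eigenvalues: -9, 1, 5.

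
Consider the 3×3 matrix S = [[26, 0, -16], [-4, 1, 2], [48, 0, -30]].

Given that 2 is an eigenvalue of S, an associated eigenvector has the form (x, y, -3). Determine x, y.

-2, 2

We need (S - 2I)v = 0.
S - 2I = [[24, 0, -16], [-4, -1, 2], [48, 0, -32]].
Row 1: (24)·x + (0)·y + (-16)·-3 = 0
Row 2: (-4)·x + (-1)·y + (2)·-3 = 0
Row 3: (48)·x + (0)·y + (-32)·-3 = 0
Solving gives x = -2, y = 2.
Check: S·(-2, 2, -3) = (-4, 4, -6) = 2·(-2, 2, -3).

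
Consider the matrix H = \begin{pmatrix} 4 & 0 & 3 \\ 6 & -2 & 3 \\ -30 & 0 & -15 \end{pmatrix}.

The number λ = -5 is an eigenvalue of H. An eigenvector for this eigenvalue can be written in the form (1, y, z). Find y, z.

We need (H + 5I)v = 0.
H + 5I = [[9, 0, 3], [6, 3, 3], [-30, 0, -10]].
Row 1: (9)·1 + (0)·y + (3)·z = 0
Row 2: (6)·1 + (3)·y + (3)·z = 0
Row 3: (-30)·1 + (0)·y + (-10)·z = 0
Solving gives y = 1, z = -3.
Check: H·(1, 1, -3) = (-5, -5, 15) = -5·(1, 1, -3).

1, -3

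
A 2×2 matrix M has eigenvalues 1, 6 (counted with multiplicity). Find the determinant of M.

6

det(M) is the product of the eigenvalues: (1) · (6) = 6.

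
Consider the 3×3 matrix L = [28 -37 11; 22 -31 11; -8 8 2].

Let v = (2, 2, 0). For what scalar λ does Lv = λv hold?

-9

Compute Lv: L·(2, 2, 0) = (-18, -18, 0).
Since Lv = λv, compare component 1: -18 = λ·2, so λ = -9.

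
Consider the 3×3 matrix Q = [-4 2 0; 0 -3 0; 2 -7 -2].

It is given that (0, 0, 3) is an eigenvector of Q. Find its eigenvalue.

Compute Qv: Q·(0, 0, 3) = (0, 0, -6).
Since Qv = λv, compare component 3: -6 = λ·3, so λ = -2.

-2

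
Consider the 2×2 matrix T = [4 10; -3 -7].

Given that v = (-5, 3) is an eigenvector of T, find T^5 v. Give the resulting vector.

(160, -96)

First find the eigenvalue: Tv = (10, -6) = -2·(-5, 3), so λ = -2.
Then T^5 v = λ^5·v = (-2)^5·(-5, 3) = -32·(-5, 3) = (160, -96).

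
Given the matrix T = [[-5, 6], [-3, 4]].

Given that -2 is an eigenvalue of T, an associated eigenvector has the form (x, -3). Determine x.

-6

We need (T + 2I)v = 0.
T + 2I = [[-3, 6], [-3, 6]].
Row 1: (-3)·x + (6)·-3 = 0
Row 2: (-3)·x + (6)·-3 = 0
Solving gives x = -6.
Check: T·(-6, -3) = (12, 6) = -2·(-6, -3).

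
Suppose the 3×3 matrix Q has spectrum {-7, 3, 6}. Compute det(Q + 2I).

-200

If Q has eigenvalues -7, 3, 6, then Q + 2I has eigenvalues -5, 5, 8.
det(Q + 2I) = (-5) · (5) · (8) = -200.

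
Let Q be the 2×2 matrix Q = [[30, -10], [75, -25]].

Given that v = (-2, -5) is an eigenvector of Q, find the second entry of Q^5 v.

First find the eigenvalue: Qv = (-10, -25) = 5·(-2, -5), so λ = 5.
Then Q^5 v = λ^5·v = 5^5·(-2, -5) = 3125·(-2, -5) = (-6250, -15625).

-15625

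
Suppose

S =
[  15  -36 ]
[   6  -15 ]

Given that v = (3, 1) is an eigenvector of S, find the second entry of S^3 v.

First find the eigenvalue: Sv = (9, 3) = 3·(3, 1), so λ = 3.
Then S^3 v = λ^3·v = 3^3·(3, 1) = 27·(3, 1) = (81, 27).

27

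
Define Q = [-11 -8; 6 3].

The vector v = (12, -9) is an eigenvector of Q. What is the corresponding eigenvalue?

Compute Qv: Q·(12, -9) = (-60, 45).
Since Qv = λv, compare component 1: -60 = λ·12, so λ = -5.

-5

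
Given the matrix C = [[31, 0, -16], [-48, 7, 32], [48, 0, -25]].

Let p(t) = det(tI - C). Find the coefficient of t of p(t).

p(t) = t^3 - 13t^2 + 35t + 49.
The coefficient of t is 35.

35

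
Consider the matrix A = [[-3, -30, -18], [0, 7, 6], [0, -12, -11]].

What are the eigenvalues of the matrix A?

-5, -3, 1

The characteristic polynomial is p(λ) = det(λI - A).
Cofactor expansion gives p(λ) = λ^3 + 7λ^2 + 7λ - 15.
Since p(-3) = 0, λ = -3 is a root.
Factor out (λ + 3): p(λ) = (λ + 3)·(λ^2 + 4λ - 5).
The quadratic factors as (λ + 5)·(λ - 1).
Eigenvalues: -5, -3, 1.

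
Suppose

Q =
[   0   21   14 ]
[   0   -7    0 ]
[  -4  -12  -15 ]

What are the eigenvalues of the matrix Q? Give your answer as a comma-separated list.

The characteristic polynomial is p(lambda) = det(lambda·I - Q).
Cofactor expansion gives p(lambda) = lambda^3 + 22·lambda^2 + 161·lambda + 392.
Since p(-7) = 0, lambda = -7 is a root.
Factor out (lambda + 7): p(lambda) = (lambda + 7)·(lambda^2 + 15·lambda + 56).
The quadratic factors as (lambda + 8)·(lambda + 7).
Eigenvalues: -8, -7, -7.

-8, -7, -7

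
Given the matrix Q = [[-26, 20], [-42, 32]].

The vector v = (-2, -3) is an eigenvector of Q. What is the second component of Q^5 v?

First find the eigenvalue: Qv = (-8, -12) = 4·(-2, -3), so λ = 4.
Then Q^5 v = λ^5·v = 4^5·(-2, -3) = 1024·(-2, -3) = (-2048, -3072).

-3072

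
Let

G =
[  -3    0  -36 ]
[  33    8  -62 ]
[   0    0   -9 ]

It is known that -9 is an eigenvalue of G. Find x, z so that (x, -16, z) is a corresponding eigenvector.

We need (G + 9I)v = 0.
G + 9I = [[6, 0, -36], [33, 17, -62], [0, 0, 0]].
Row 1: (6)·x + (0)·-16 + (-36)·z = 0
Row 2: (33)·x + (17)·-16 + (-62)·z = 0
Row 3: (0)·x + (0)·-16 + (0)·z = 0
Solving gives x = 12, z = 2.
Check: G·(12, -16, 2) = (-108, 144, -18) = -9·(12, -16, 2).

12, 2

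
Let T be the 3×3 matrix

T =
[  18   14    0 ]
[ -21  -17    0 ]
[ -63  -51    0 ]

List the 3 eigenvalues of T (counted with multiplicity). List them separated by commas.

The characteristic polynomial is p(μ) = det(μI - T).
Expanding along the first row, p(μ) = μ^3 - μ^2 - 12μ.
Rational-root test: μ = 0 gives p(0) = 0.
Dividing by μ leaves μ^2 - μ - 12.
The quadratic factors as (μ + 3)·(μ - 4).
Eigenvalues: -3, 0, 4.

-3, 0, 4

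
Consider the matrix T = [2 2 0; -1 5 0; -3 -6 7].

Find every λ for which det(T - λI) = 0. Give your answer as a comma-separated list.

3, 4, 7

Set up det(λI - T) = 0.
Expanding the 3×3 determinant: p(λ) = λ^3 - 14λ^2 + 61λ - 84.
Since p(4) = 0, λ = 4 is a root.
Factor out (λ - 4): p(λ) = (λ - 4)·(λ^2 - 10λ + 21).
The quadratic factors as (λ - 3)·(λ - 7).
Eigenvalues: 3, 4, 7.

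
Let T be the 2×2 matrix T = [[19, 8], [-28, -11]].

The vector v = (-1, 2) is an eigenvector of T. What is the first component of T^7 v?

First find the eigenvalue: Tv = (-3, 6) = 3·(-1, 2), so λ = 3.
Then T^7 v = λ^7·v = 3^7·(-1, 2) = 2187·(-1, 2) = (-2187, 4374).

-2187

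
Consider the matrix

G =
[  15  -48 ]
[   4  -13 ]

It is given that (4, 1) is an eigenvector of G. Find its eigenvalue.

Compute Gv: G·(4, 1) = (12, 3).
Since Gv = λv, compare component 1: 12 = λ·4, so λ = 3.

3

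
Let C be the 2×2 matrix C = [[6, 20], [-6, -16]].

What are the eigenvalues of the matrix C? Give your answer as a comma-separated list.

det(C - sI) = (6 - s)(-16 - s) - (20)·(-6) = s^2 + 10s + 24.
This factors as (s + 6)·(s + 4) = 0.
Eigenvalues: -6, -4.

-6, -4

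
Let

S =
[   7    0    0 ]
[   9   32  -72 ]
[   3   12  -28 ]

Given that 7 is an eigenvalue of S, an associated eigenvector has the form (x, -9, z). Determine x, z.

We need (S - 7I)v = 0.
S - 7I = [[0, 0, 0], [9, 25, -72], [3, 12, -35]].
Row 1: (0)·x + (0)·-9 + (0)·z = 0
Row 2: (9)·x + (25)·-9 + (-72)·z = 0
Row 3: (3)·x + (12)·-9 + (-35)·z = 0
Solving gives x = 1, z = -3.
Check: S·(1, -9, -3) = (7, -63, -21) = 7·(1, -9, -3).

1, -3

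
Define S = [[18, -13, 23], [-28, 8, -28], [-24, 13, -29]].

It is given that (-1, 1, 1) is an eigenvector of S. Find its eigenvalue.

8

Compute Sv: S·(-1, 1, 1) = (-8, 8, 8).
Since Sv = λv, compare component 1: -8 = λ·-1, so λ = 8.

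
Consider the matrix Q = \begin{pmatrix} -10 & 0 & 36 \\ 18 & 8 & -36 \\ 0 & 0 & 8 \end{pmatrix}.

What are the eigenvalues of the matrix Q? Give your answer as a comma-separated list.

-10, 8, 8

Set up det(lambda·I - Q) = 0.
Cofactor expansion gives p(lambda) = lambda^3 - 6·lambda^2 - 96·lambda + 640.
Rational-root test: lambda = 8 gives p(8) = 0.
Factor out (lambda - 8): p(lambda) = (lambda - 8)·(lambda^2 + 2·lambda - 80).
The quadratic factors as (lambda + 10)·(lambda - 8).
Eigenvalues: -10, 8, 8.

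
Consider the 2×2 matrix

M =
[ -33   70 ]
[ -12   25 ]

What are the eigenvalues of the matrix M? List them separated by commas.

det(M - rI) = (-33 - r)(25 - r) - (70)·(-12) = r^2 + 8r + 15.
This factors as (r + 5)·(r + 3) = 0.
Eigenvalues: -5, -3.

-5, -3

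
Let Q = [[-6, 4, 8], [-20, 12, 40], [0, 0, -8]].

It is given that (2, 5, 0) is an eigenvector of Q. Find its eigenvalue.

4

Compute Qv: Q·(2, 5, 0) = (8, 20, 0).
Since Qv = λv, compare component 1: 8 = λ·2, so λ = 4.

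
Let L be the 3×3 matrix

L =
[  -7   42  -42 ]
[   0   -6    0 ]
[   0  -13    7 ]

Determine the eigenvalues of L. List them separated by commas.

-7, -6, 7

Set up det(lambda·I - L) = 0.
Cofactor expansion gives p(lambda) = lambda^3 + 6·lambda^2 - 49·lambda - 294.
Since p(-6) = 0, lambda = -6 is a root.
Factor out (lambda + 6): p(lambda) = (lambda + 6)·(lambda^2 - 49).
The quadratic factors as (lambda + 7)·(lambda - 7).
Eigenvalues: -7, -6, 7.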